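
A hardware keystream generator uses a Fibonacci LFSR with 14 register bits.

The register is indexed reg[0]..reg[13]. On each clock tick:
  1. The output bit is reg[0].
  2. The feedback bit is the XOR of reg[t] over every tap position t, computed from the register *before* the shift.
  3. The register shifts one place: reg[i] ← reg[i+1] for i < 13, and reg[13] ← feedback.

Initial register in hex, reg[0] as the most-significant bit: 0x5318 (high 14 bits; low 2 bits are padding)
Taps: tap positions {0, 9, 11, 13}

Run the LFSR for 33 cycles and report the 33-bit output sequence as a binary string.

step | reg (before) | out | fb
   0 | 01010011000110 | 0 | 1
   1 | 10100110001101 | 1 | 1
   2 | 01001100011011 | 0 | 0
   3 | 10011000110110 | 1 | 1
   4 | 00110001101101 | 0 | 0
   5 | 01100011011010 | 0 | 1
   6 | 11000110110101 | 1 | 0
   7 | 10001101101010 | 1 | 1
   8 | 00011011010101 | 0 | 1
   9 | 00110110101011 | 0 | 1
  10 | 01101101010111 | 0 | 1
  11 | 11011010101111 | 1 | 1
  12 | 10110101011111 | 1 | 0
  13 | 01101010111110 | 0 | 0
  14 | 11010101111100 | 1 | 1
  15 | 10101011111001 | 1 | 1
  16 | 01010111110011 | 0 | 0
  17 | 10101111100110 | 1 | 0
  18 | 01011111001100 | 0 | 1
  19 | 10111110011001 | 1 | 1
  20 | 01111100110011 | 0 | 0
  21 | 11111001100110 | 1 | 0
  22 | 11110011001100 | 1 | 0
  23 | 11100110011000 | 1 | 0
  24 | 11001100110000 | 1 | 0
  25 | 10011001100000 | 1 | 1
  26 | 00110011000001 | 0 | 1
  27 | 01100110000011 | 0 | 1
  28 | 11001100000111 | 1 | 1
  29 | 10011000001111 | 1 | 1
  30 | 00110000011111 | 0 | 1
  31 | 01100000111111 | 0 | 1
  32 | 11000001111111 | 1 | 0

010100110001101101010111110011001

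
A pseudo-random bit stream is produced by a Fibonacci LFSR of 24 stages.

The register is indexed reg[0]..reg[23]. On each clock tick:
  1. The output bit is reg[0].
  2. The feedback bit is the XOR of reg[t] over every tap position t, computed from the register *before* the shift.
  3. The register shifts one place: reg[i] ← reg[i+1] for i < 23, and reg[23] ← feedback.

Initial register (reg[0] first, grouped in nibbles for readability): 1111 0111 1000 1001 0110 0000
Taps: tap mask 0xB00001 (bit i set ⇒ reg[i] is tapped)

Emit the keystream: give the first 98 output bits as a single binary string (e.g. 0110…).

11110111100010010110000010110011011000100000000011000101000111111111111101101011011110100001011101

tick  register→output (feedback)
  0  111101111000100101100000→1 (1)
  1  111011110001001011000001→1 (0)
  2  110111100010010110000010→1 (1)
  3  101111000100101100000101→1 (1)
  4  011110001001011000001011→0 (0)
  5  111100010010110000010110→1 (0)
  6  111000100101100000101100→1 (1)
  7  110001001011000001011001→1 (1)
  8  100010010110000010110011→1 (0)
  9  000100101100000101100110→0 (1)
 10  001001011000001011001101→0 (1)
 11  010010110000010110011011→0 (0)
 12  100101100000101100110110→1 (0)
 13  001011000001011001101100→0 (0)
 14  010110000010110011011000→0 (1)
 15  101100000101100110110001→1 (0)
 16  011000001011001101100010→0 (0)
 17  110000010110011011000100→1 (0)
 18  100000101100110110001000→1 (0)
 19  000001011001101100010000→0 (0)
 20  000010110011011000100000→0 (0)
 21  000101100110110001000000→0 (0)
 22  001011001101100010000000→0 (0)
 23  010110011011000100000000→0 (0)
 24  101100110110001000000000→1 (1)
 25  011001101100010000000001→0 (1)
 26  110011011000100000000011→1 (0)
 27  100110110001000000000110→1 (0)
 28  001101100010000000001100→0 (0)
 29  011011000100000000011000→0 (1)
 30  110110001000000000110001→1 (0)
 31  101100010000000001100010→1 (1)
 32  011000100000000011000101→0 (0)
 33  110001000000000110001010→1 (0)
 34  100010000000001100010100→1 (0)
 35  000100000000011000101000→0 (1)
 36  001000000000110001010001→0 (1)
 37  010000000001100010100011→0 (1)
 38  100000000011000101000111→1 (1)
 39  000000000110001010001111→0 (1)
 40  000000001100010100011111→0 (1)
 41  000000011000101000111111→0 (1)
 42  000000110001010001111111→0 (1)
 43  000001100010100011111111→0 (1)
 44  000011000101000111111111→0 (1)
 45  000110001010001111111111→0 (1)
 46  001100010100011111111111→0 (1)
 47  011000101000111111111111→0 (1)
 48  110001010001111111111111→1 (0)
 49  100010100011111111111110→1 (1)
 50  000101000111111111111101→0 (1)
 51  001010001111111111111011→0 (0)
 52  010100011111111111110110→0 (1)
 53  101000111111111111101101→1 (0)
 54  010001111111111111011010→0 (1)
 55  100011111111111110110101→1 (1)
 56  000111111111111101101011→0 (0)
 57  001111111111111011010110→0 (1)
 58  011111111111110110101101→0 (1)
 59  111111111111101101011011→1 (1)
 60  111111111111011010110111→1 (1)
 61  111111111110110101101111→1 (0)
 62  111111111101101011011110→1 (1)
 63  111111111011010110111101→1 (0)
 64  111111110110101101111010→1 (0)
 65  111111101101011011110100→1 (0)
 66  111111011010110111101000→1 (0)
 67  111110110101101111010000→1 (1)
 68  111101101011011110100001→1 (0)
 69  111011010110111101000010→1 (1)
 70  110110101101111010000101→1 (1)
 71  101101011011110100001011→1 (1)
 72  011010110111101000010111→0 (0)
 73  110101101111010000101110→1 (1)
 74  101011011110100001011101→1 (0)
 75  010110111101000010111010→0 (1)
 76  101101111010000101110101→1 (1)
 77  011011110100001011101011→0 (0)
 78  110111101000010111010110→1 (0)
 79  101111010000101110101100→1 (1)
 80  011110100001011101011001→0 (0)
 81  111101000010111010110010→1 (1)
 82  111010000101110101100101→1 (1)
 83  110100001011101011001011→1 (1)
 84  101000010111010110010111→1 (1)
 85  010000101110101100101111→0 (1)
 86  100001011101011001011111→1 (0)
 87  000010111010110010111110→0 (0)
 88  000101110101100101111100→0 (0)
 89  001011101011001011111000→0 (1)
 90  010111010110010111110001→0 (1)
 91  101110101100101111100011→1 (0)
 92  011101011001011111000110→0 (1)
 93  111010110010111110001101→1 (0)
 94  110101100101111100011010→1 (0)
 95  101011001011111000110100→1 (0)
 96  010110010111110001101000→0 (1)
 97  101100101111100011010001→1 (0)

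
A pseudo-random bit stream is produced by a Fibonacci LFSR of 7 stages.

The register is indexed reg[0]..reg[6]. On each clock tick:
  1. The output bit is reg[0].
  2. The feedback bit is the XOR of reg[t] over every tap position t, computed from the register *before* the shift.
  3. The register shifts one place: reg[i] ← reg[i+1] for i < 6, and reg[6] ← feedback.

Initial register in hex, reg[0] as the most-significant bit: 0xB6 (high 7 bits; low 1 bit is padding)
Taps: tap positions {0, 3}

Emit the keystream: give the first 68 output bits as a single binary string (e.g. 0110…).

k : reg_k → out_k, fb_k
0: 1011011 → 1, fb=0
1: 0110110 → 0, fb=0
2: 1101100 → 1, fb=0
3: 1011000 → 1, fb=0
4: 0110000 → 0, fb=0
5: 1100000 → 1, fb=1
6: 1000001 → 1, fb=1
7: 0000011 → 0, fb=0
8: 0000110 → 0, fb=0
9: 0001100 → 0, fb=1
10: 0011001 → 0, fb=1
11: 0110011 → 0, fb=0
12: 1100110 → 1, fb=1
13: 1001101 → 1, fb=0
14: 0011010 → 0, fb=1
15: 0110101 → 0, fb=0
16: 1101010 → 1, fb=0
17: 1010100 → 1, fb=1
18: 0101001 → 0, fb=1
19: 1010011 → 1, fb=1
20: 0100111 → 0, fb=0
21: 1001110 → 1, fb=0
22: 0011100 → 0, fb=1
23: 0111001 → 0, fb=1
24: 1110011 → 1, fb=1
25: 1100111 → 1, fb=1
26: 1001111 → 1, fb=0
27: 0011110 → 0, fb=1
28: 0111101 → 0, fb=1
29: 1111011 → 1, fb=0
30: 1110110 → 1, fb=1
31: 1101101 → 1, fb=0
32: 1011010 → 1, fb=0
33: 0110100 → 0, fb=0
34: 1101000 → 1, fb=0
35: 1010000 → 1, fb=1
36: 0100001 → 0, fb=0
37: 1000010 → 1, fb=1
38: 0000101 → 0, fb=0
39: 0001010 → 0, fb=1
40: 0010101 → 0, fb=0
41: 0101010 → 0, fb=1
42: 1010101 → 1, fb=1
43: 0101011 → 0, fb=1
44: 1010111 → 1, fb=1
45: 0101111 → 0, fb=1
46: 1011111 → 1, fb=0
47: 0111110 → 0, fb=1
48: 1111101 → 1, fb=0
49: 1111010 → 1, fb=0
50: 1110100 → 1, fb=1
51: 1101001 → 1, fb=0
52: 1010010 → 1, fb=1
53: 0100101 → 0, fb=0
54: 1001010 → 1, fb=0
55: 0010100 → 0, fb=0
56: 0101000 → 0, fb=1
57: 1010001 → 1, fb=1
58: 0100011 → 0, fb=0
59: 1000110 → 1, fb=1
60: 0001101 → 0, fb=1
61: 0011011 → 0, fb=1
62: 0110111 → 0, fb=0
63: 1101110 → 1, fb=0
64: 1011100 → 1, fb=0
65: 0111000 → 0, fb=1
66: 1110001 → 1, fb=1
67: 1100011 → 1, fb=1

10110110000011001101010011100111101101000010101011111010010100011011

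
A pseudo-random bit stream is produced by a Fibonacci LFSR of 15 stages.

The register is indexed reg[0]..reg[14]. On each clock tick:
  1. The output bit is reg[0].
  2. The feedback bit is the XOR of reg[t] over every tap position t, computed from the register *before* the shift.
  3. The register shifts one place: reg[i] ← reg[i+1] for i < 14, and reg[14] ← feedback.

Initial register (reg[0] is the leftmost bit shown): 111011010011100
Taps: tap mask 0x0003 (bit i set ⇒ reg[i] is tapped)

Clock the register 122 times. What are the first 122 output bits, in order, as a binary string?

step | reg (before) | out | fb
   0 | 111011010011100 | 1 | 0
   1 | 110110100111000 | 1 | 0
   2 | 101101001110000 | 1 | 1
   3 | 011010011100001 | 0 | 1
   4 | 110100111000011 | 1 | 0
   5 | 101001110000110 | 1 | 1
   6 | 010011100001101 | 0 | 1
   7 | 100111000011011 | 1 | 1
   8 | 001110000110111 | 0 | 0
   9 | 011100001101110 | 0 | 1
  10 | 111000011011101 | 1 | 0
  11 | 110000110111010 | 1 | 0
  12 | 100001101110100 | 1 | 1
  13 | 000011011101001 | 0 | 0
  14 | 000110111010010 | 0 | 0
  15 | 001101110100100 | 0 | 0
  16 | 011011101001000 | 0 | 1
  17 | 110111010010001 | 1 | 0
  18 | 101110100100010 | 1 | 1
  19 | 011101001000101 | 0 | 1
  20 | 111010010001011 | 1 | 0
  21 | 110100100010110 | 1 | 0
  22 | 101001000101100 | 1 | 1
  23 | 010010001011001 | 0 | 1
  24 | 100100010110011 | 1 | 1
  25 | 001000101100111 | 0 | 0
  26 | 010001011001110 | 0 | 1
  27 | 100010110011101 | 1 | 1
  28 | 000101100111011 | 0 | 0
  29 | 001011001110110 | 0 | 0
  30 | 010110011101100 | 0 | 1
  31 | 101100111011001 | 1 | 1
  32 | 011001110110011 | 0 | 1
  33 | 110011101100111 | 1 | 0
  34 | 100111011001110 | 1 | 1
  35 | 001110110011101 | 0 | 0
  36 | 011101100111010 | 0 | 1
  37 | 111011001110101 | 1 | 0
  38 | 110110011101010 | 1 | 0
  39 | 101100111010100 | 1 | 1
  40 | 011001110101001 | 0 | 1
  41 | 110011101010011 | 1 | 0
  42 | 100111010100110 | 1 | 1
  43 | 001110101001101 | 0 | 0
  44 | 011101010011010 | 0 | 1
  45 | 111010100110101 | 1 | 0
  46 | 110101001101010 | 1 | 0
  47 | 101010011010100 | 1 | 1
  48 | 010100110101001 | 0 | 1
  49 | 101001101010011 | 1 | 1
  50 | 010011010100111 | 0 | 1
  51 | 100110101001111 | 1 | 1
  52 | 001101010011111 | 0 | 0
  53 | 011010100111110 | 0 | 1
  54 | 110101001111101 | 1 | 0
  55 | 101010011111010 | 1 | 1
  56 | 010100111110101 | 0 | 1
  57 | 101001111101011 | 1 | 1
  58 | 010011111010111 | 0 | 1
  59 | 100111110101111 | 1 | 1
  60 | 001111101011111 | 0 | 0
  61 | 011111010111110 | 0 | 1
  62 | 111110101111101 | 1 | 0
  63 | 111101011111010 | 1 | 0
  64 | 111010111110100 | 1 | 0
  65 | 110101111101000 | 1 | 0
  66 | 101011111010000 | 1 | 1
  67 | 010111110100001 | 0 | 1
  68 | 101111101000011 | 1 | 1
  69 | 011111010000111 | 0 | 1
  70 | 111110100001111 | 1 | 0
  71 | 111101000011110 | 1 | 0
  72 | 111010000111100 | 1 | 0
  73 | 110100001111000 | 1 | 0
  74 | 101000011110000 | 1 | 1
  75 | 010000111100001 | 0 | 1
  76 | 100001111000011 | 1 | 1
  77 | 000011110000111 | 0 | 0
  78 | 000111100001110 | 0 | 0
  79 | 001111000011100 | 0 | 0
  80 | 011110000111000 | 0 | 1
  81 | 111100001110001 | 1 | 0
  82 | 111000011100010 | 1 | 0
  83 | 110000111000100 | 1 | 0
  84 | 100001110001000 | 1 | 1
  85 | 000011100010001 | 0 | 0
  86 | 000111000100010 | 0 | 0
  87 | 001110001000100 | 0 | 0
  88 | 011100010001000 | 0 | 1
  89 | 111000100010001 | 1 | 0
  90 | 110001000100010 | 1 | 0
  91 | 100010001000100 | 1 | 1
  92 | 000100010001001 | 0 | 0
  93 | 001000100010010 | 0 | 0
  94 | 010001000100100 | 0 | 1
  95 | 100010001001001 | 1 | 1
  96 | 000100010010011 | 0 | 0
  97 | 001000100100110 | 0 | 0
  98 | 010001001001100 | 0 | 1
  99 | 100010010011001 | 1 | 1
 100 | 000100100110011 | 0 | 0
 101 | 001001001100110 | 0 | 0
 102 | 010010011001100 | 0 | 1
 103 | 100100110011001 | 1 | 1
 104 | 001001100110011 | 0 | 0
 105 | 010011001100110 | 0 | 1
 106 | 100110011001101 | 1 | 1
 107 | 001100110011011 | 0 | 0
 108 | 011001100110110 | 0 | 1
 109 | 110011001101101 | 1 | 0
 110 | 100110011011010 | 1 | 1
 111 | 001100110110101 | 0 | 0
 112 | 011001101101010 | 0 | 1
 113 | 110011011010101 | 1 | 0
 114 | 100110110101010 | 1 | 1
 115 | 001101101010101 | 0 | 0
 116 | 011011010101010 | 0 | 1
 117 | 110110101010101 | 1 | 0
 118 | 101101010101010 | 1 | 1
 119 | 011010101010101 | 0 | 1
 120 | 110101010101011 | 1 | 0
 121 | 101010101010110 | 1 | 1

11101101001110000110111010010001011001110110011101010011010100111110101111101000011110000111000100010001001001100110011011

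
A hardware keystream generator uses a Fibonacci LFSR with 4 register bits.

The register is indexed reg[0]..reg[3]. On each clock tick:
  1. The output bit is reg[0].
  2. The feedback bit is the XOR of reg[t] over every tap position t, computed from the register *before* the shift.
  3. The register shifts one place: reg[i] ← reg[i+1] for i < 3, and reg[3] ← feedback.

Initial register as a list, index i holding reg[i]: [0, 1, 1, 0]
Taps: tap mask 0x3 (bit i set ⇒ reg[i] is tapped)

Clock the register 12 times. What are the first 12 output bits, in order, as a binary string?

tick  register→output (feedback)
  0  0110→0 (1)
  1  1101→1 (0)
  2  1010→1 (1)
  3  0101→0 (1)
  4  1011→1 (1)
  5  0111→0 (1)
  6  1111→1 (0)
  7  1110→1 (0)
  8  1100→1 (0)
  9  1000→1 (1)
 10  0001→0 (0)
 11  0010→0 (0)

011010111100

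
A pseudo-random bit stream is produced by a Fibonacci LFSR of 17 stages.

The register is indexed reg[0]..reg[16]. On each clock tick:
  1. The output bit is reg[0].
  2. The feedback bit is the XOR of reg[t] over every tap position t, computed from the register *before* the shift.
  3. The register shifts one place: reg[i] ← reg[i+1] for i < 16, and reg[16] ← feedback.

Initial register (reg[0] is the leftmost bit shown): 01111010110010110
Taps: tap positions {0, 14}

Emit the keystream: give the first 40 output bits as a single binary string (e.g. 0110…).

0111101011001011010101111001011101000011

k : reg_k → out_k, fb_k
0: 01111010110010110 → 0, fb=1
1: 11110101100101101 → 1, fb=0
2: 11101011001011010 → 1, fb=1
3: 11010110010110101 → 1, fb=0
4: 10101100101101010 → 1, fb=1
5: 01011001011010101 → 0, fb=1
6: 10110010110101011 → 1, fb=1
7: 01100101101010111 → 0, fb=1
8: 11001011010101111 → 1, fb=0
9: 10010110101011110 → 1, fb=0
10: 00101101010111100 → 0, fb=1
11: 01011010101111001 → 0, fb=0
12: 10110101011110010 → 1, fb=1
13: 01101010111100101 → 0, fb=1
14: 11010101111001011 → 1, fb=1
15: 10101011110010111 → 1, fb=0
16: 01010111100101110 → 0, fb=1
17: 10101111001011101 → 1, fb=0
18: 01011110010111010 → 0, fb=0
19: 10111100101110100 → 1, fb=0
20: 01111001011101000 → 0, fb=0
21: 11110010111010000 → 1, fb=1
22: 11100101110100001 → 1, fb=1
23: 11001011101000011 → 1, fb=1
24: 10010111010000111 → 1, fb=0
25: 00101110100001110 → 0, fb=1
26: 01011101000011101 → 0, fb=1
27: 10111010000111011 → 1, fb=1
28: 01110100001110111 → 0, fb=1
29: 11101000011101111 → 1, fb=0
30: 11010000111011110 → 1, fb=0
31: 10100001110111100 → 1, fb=0
32: 01000011101111000 → 0, fb=0
33: 10000111011110000 → 1, fb=1
34: 00001110111100001 → 0, fb=0
35: 00011101111000010 → 0, fb=0
36: 00111011110000100 → 0, fb=1
37: 01110111100001001 → 0, fb=0
38: 11101111000010010 → 1, fb=1
39: 11011110000100101 → 1, fb=0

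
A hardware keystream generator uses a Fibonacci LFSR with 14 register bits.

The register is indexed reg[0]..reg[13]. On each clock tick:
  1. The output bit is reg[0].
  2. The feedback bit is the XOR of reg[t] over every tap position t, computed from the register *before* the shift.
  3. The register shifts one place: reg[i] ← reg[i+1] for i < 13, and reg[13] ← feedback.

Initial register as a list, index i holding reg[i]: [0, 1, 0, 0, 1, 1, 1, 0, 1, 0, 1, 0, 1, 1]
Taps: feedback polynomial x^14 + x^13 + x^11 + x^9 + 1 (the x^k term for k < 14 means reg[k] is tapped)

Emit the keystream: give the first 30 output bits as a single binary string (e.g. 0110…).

step | reg (before) | out | fb
   0 | 01001110101011 | 0 | 1
   1 | 10011101010111 | 1 | 0
   2 | 00111010101110 | 0 | 1
   3 | 01110101011101 | 0 | 1
   4 | 11101010111011 | 1 | 1
   5 | 11010101110111 | 1 | 0
   6 | 10101011101110 | 1 | 0
   7 | 01010111011100 | 0 | 0
   8 | 10101110111000 | 1 | 0
   9 | 01011101110000 | 0 | 1
  10 | 10111011100001 | 1 | 0
  11 | 01110111000010 | 0 | 0
  12 | 11101110000100 | 1 | 0
  13 | 11011100001000 | 1 | 1
  14 | 10111000010001 | 1 | 1
  15 | 01110000100011 | 0 | 1
  16 | 11100001000111 | 1 | 1
  17 | 11000010001111 | 1 | 1
  18 | 10000100011111 | 1 | 0
  19 | 00001000111110 | 0 | 0
  20 | 00010001111100 | 0 | 0
  21 | 00100011111000 | 0 | 1
  22 | 01000111110001 | 0 | 0
  23 | 10001111100010 | 1 | 1
  24 | 00011111000101 | 0 | 0
  25 | 00111110001010 | 0 | 0
  26 | 01111100010100 | 0 | 0
  27 | 11111000101000 | 1 | 1
  28 | 11110001010001 | 1 | 1
  29 | 11100010100011 | 1 | 0

010011101010111011100001000111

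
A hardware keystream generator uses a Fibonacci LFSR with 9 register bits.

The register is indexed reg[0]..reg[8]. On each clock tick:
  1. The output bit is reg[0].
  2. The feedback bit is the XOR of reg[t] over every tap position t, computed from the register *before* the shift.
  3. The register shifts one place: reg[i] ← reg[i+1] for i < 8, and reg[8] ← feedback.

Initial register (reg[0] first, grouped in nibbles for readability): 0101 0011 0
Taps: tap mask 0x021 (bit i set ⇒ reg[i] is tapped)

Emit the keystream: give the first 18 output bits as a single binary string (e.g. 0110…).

010100110001100000

step | reg (before) | out | fb
   0 | 010100110 | 0 | 0
   1 | 101001100 | 1 | 0
   2 | 010011000 | 0 | 1
   3 | 100110001 | 1 | 1
   4 | 001100011 | 0 | 0
   5 | 011000110 | 0 | 0
   6 | 110001100 | 1 | 0
   7 | 100011000 | 1 | 0
   8 | 000110000 | 0 | 0
   9 | 001100000 | 0 | 0
  10 | 011000000 | 0 | 0
  11 | 110000000 | 1 | 1
  12 | 100000001 | 1 | 1
  13 | 000000011 | 0 | 0
  14 | 000000110 | 0 | 0
  15 | 000001100 | 0 | 1
  16 | 000011001 | 0 | 1
  17 | 000110011 | 0 | 0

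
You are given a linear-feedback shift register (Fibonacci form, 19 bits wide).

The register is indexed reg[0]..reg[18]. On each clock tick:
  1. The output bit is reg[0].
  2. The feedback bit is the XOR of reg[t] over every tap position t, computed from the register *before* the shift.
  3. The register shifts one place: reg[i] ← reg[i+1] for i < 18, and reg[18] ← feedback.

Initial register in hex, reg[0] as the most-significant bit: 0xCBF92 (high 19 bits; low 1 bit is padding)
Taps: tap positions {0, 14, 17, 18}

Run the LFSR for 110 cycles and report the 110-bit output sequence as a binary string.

11001011111110010010110110101110101011010001000111001111110010110011011010111101011001111110000011100010010100

step | reg (before) | out | fb
   0 | 1100101111111001001 | 1 | 0
   1 | 1001011111110010010 | 1 | 1
   2 | 0010111111100100101 | 0 | 1
   3 | 0101111111001001011 | 0 | 0
   4 | 1011111110010010110 | 1 | 1
   5 | 0111111100100101101 | 0 | 1
   6 | 1111111001001011011 | 1 | 0
   7 | 1111110010010110110 | 1 | 1
   8 | 1111100100101101101 | 1 | 0
   9 | 1111001001011011010 | 1 | 1
  10 | 1110010010110110101 | 1 | 1
  11 | 1100100101101101011 | 1 | 1
  12 | 1001001011011010111 | 1 | 0
  13 | 0010010110110101110 | 0 | 1
  14 | 0100101101101011101 | 0 | 0
  15 | 1001011011010111010 | 1 | 1
  16 | 0010110110101110101 | 0 | 0
  17 | 0101101101011101010 | 0 | 1
  18 | 1011011010111010101 | 1 | 1
  19 | 0110110101110101011 | 0 | 0
  20 | 1101101011101010110 | 1 | 1
  21 | 1011010111010101101 | 1 | 0
  22 | 0110101110101011010 | 0 | 0
  23 | 1101011101010110100 | 1 | 0
  24 | 1010111010101101000 | 1 | 1
  25 | 0101110101011010001 | 0 | 0
  26 | 1011101010110100010 | 1 | 0
  27 | 0111010101101000100 | 0 | 0
  28 | 1110101011010001000 | 1 | 1
  29 | 1101010110100010001 | 1 | 1
  30 | 1010101101000100011 | 1 | 1
  31 | 0101011010001000111 | 0 | 0
  32 | 1010110100010001110 | 1 | 0
  33 | 0101101000100011100 | 0 | 1
  34 | 1011010001000111001 | 1 | 1
  35 | 0110100010001110011 | 0 | 1
  36 | 1101000100011100111 | 1 | 1
  37 | 1010001000111001111 | 1 | 1
  38 | 0100010001110011111 | 0 | 1
  39 | 1000100011100111111 | 1 | 0
  40 | 0001000111001111110 | 0 | 0
  41 | 0010001110011111100 | 0 | 1
  42 | 0100011100111111001 | 0 | 0
  43 | 1000111001111110010 | 1 | 1
  44 | 0001110011111100101 | 0 | 1
  45 | 0011100111111001011 | 0 | 0
  46 | 0111001111110010110 | 0 | 0
  47 | 1110011111100101100 | 1 | 1
  48 | 1100111111001011001 | 1 | 1
  49 | 1001111110010110011 | 1 | 0
  50 | 0011111100101100110 | 0 | 1
  51 | 0111111001011001101 | 0 | 1
  52 | 1111110010110011011 | 1 | 0
  53 | 1111100101100110110 | 1 | 1
  54 | 1111001011001101101 | 1 | 0
  55 | 1110010110011011010 | 1 | 1
  56 | 1100101100110110101 | 1 | 1
  57 | 1001011001101101011 | 1 | 1
  58 | 0010110011011010111 | 0 | 1
  59 | 0101100110110101111 | 0 | 0
  60 | 1011001101101011110 | 1 | 1
  61 | 0110011011010111101 | 0 | 0
  62 | 1100110110101111010 | 1 | 1
  63 | 1001101101011110101 | 1 | 1
  64 | 0011011010111101011 | 0 | 0
  65 | 0110110101111010110 | 0 | 0
  66 | 1101101011110101100 | 1 | 1
  67 | 1011010111101011001 | 1 | 1
  68 | 0110101111010110011 | 0 | 1
  69 | 1101011110101100111 | 1 | 1
  70 | 1010111101011001111 | 1 | 1
  71 | 0101111010110011111 | 0 | 1
  72 | 1011110101100111111 | 1 | 0
  73 | 0111101011001111110 | 0 | 0
  74 | 1111010110011111100 | 1 | 0
  75 | 1110101100111111000 | 1 | 0
  76 | 1101011001111110000 | 1 | 0
  77 | 1010110011111100000 | 1 | 1
  78 | 0101100111111000001 | 0 | 1
  79 | 1011001111110000011 | 1 | 1
  80 | 0110011111100000111 | 0 | 0
  81 | 1100111111000001110 | 1 | 0
  82 | 1001111110000011100 | 1 | 0
  83 | 0011111100000111000 | 0 | 1
  84 | 0111111000001110001 | 0 | 0
  85 | 1111110000011100010 | 1 | 0
  86 | 1111100000111000100 | 1 | 1
  87 | 1111000001110001001 | 1 | 0
  88 | 1110000011100010010 | 1 | 1
  89 | 1100000111000100101 | 1 | 0
  90 | 1000001110001001010 | 1 | 0
  91 | 0000011100010010100 | 0 | 1
  92 | 0000111000100101001 | 0 | 1
  93 | 0001110001001010011 | 0 | 1
  94 | 0011100010010100111 | 0 | 0
  95 | 0111000100101001110 | 0 | 1
  96 | 1110001001010011101 | 1 | 1
  97 | 1100010010100111011 | 1 | 0
  98 | 1000100101001110110 | 1 | 1
  99 | 0001001010011101101 | 0 | 1
 100 | 0010010100111011011 | 0 | 1
 101 | 0100101001110110111 | 0 | 1
 102 | 1001010011101101111 | 1 | 1
 103 | 0010100111011011111 | 0 | 1
 104 | 0101001110110111111 | 0 | 1
 105 | 1010011101101111111 | 1 | 0
 106 | 0100111011011111110 | 0 | 0
 107 | 1001110110111111100 | 1 | 0
 108 | 0011101101111111000 | 0 | 1
 109 | 0111011011111110001 | 0 | 0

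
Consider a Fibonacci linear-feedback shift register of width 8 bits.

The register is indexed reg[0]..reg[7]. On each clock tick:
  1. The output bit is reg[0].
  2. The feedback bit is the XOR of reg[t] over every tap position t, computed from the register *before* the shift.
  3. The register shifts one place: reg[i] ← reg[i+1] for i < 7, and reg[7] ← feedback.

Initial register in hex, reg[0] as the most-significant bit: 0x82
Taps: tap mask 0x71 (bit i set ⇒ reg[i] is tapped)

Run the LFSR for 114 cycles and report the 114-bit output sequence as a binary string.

100000100111011001001001100000011101001000111000100000001011000111101000011111111001000010100111110101010111000001

k : reg_k → out_k, fb_k
0: 10000010 → 1, fb=0
1: 00000100 → 0, fb=1
2: 00001001 → 0, fb=1
3: 00010011 → 0, fb=1
4: 00100111 → 0, fb=0
5: 01001110 → 0, fb=1
6: 10011101 → 1, fb=1
7: 00111011 → 0, fb=0
8: 01110110 → 0, fb=0
9: 11101100 → 1, fb=1
10: 11011001 → 1, fb=0
11: 10110010 → 1, fb=0
12: 01100100 → 0, fb=1
13: 11001001 → 1, fb=0
14: 10010010 → 1, fb=0
15: 00100100 → 0, fb=1
16: 01001001 → 0, fb=1
17: 10010011 → 1, fb=0
18: 00100110 → 0, fb=0
19: 01001100 → 0, fb=0
20: 10011000 → 1, fb=0
21: 00110000 → 0, fb=0
22: 01100000 → 0, fb=0
23: 11000000 → 1, fb=1
24: 10000001 → 1, fb=1
25: 00000011 → 0, fb=1
26: 00000111 → 0, fb=0
27: 00001110 → 0, fb=1
28: 00011101 → 0, fb=0
29: 00111010 → 0, fb=0
30: 01110100 → 0, fb=1
31: 11101001 → 1, fb=0
32: 11010010 → 1, fb=0
33: 10100100 → 1, fb=0
34: 01001000 → 0, fb=1
35: 10010001 → 1, fb=1
36: 00100011 → 0, fb=1
37: 01000111 → 0, fb=0
38: 10001110 → 1, fb=0
39: 00011100 → 0, fb=0
40: 00111000 → 0, fb=1
41: 01110001 → 0, fb=0
42: 11100010 → 1, fb=0
43: 11000100 → 1, fb=0
44: 10001000 → 1, fb=0
45: 00010000 → 0, fb=0
46: 00100000 → 0, fb=0
47: 01000000 → 0, fb=0
48: 10000000 → 1, fb=1
49: 00000001 → 0, fb=0
50: 00000010 → 0, fb=1
51: 00000101 → 0, fb=1
52: 00001011 → 0, fb=0
53: 00010110 → 0, fb=0
54: 00101100 → 0, fb=0
55: 01011000 → 0, fb=1
56: 10110001 → 1, fb=1
57: 01100011 → 0, fb=1
58: 11000111 → 1, fb=1
59: 10001111 → 1, fb=0
60: 00011110 → 0, fb=1
61: 00111101 → 0, fb=0
62: 01111010 → 0, fb=0
63: 11110100 → 1, fb=0
64: 11101000 → 1, fb=0
65: 11010000 → 1, fb=1
66: 10100001 → 1, fb=1
67: 01000011 → 0, fb=1
68: 10000111 → 1, fb=1
69: 00001111 → 0, fb=1
70: 00011111 → 0, fb=1
71: 00111111 → 0, fb=1
72: 01111111 → 0, fb=1
73: 11111111 → 1, fb=0
74: 11111110 → 1, fb=0
75: 11111100 → 1, fb=1
76: 11111001 → 1, fb=0
77: 11110010 → 1, fb=0
78: 11100100 → 1, fb=0
79: 11001000 → 1, fb=0
80: 10010000 → 1, fb=1
81: 00100001 → 0, fb=0
82: 01000010 → 0, fb=1
83: 10000101 → 1, fb=0
84: 00001010 → 0, fb=0
85: 00010100 → 0, fb=1
86: 00101001 → 0, fb=1
87: 01010011 → 0, fb=1
88: 10100111 → 1, fb=1
89: 01001111 → 0, fb=1
90: 10011111 → 1, fb=0
91: 00111110 → 0, fb=1
92: 01111101 → 0, fb=0
93: 11111010 → 1, fb=1
94: 11110101 → 1, fb=0
95: 11101010 → 1, fb=1
96: 11010101 → 1, fb=0
97: 10101010 → 1, fb=1
98: 01010101 → 0, fb=1
99: 10101011 → 1, fb=1
100: 01010111 → 0, fb=0
101: 10101110 → 1, fb=0
102: 01011100 → 0, fb=0
103: 10111000 → 1, fb=0
104: 01110000 → 0, fb=0
105: 11100000 → 1, fb=1
106: 11000001 → 1, fb=1
107: 10000011 → 1, fb=0
108: 00000110 → 0, fb=0
109: 00001100 → 0, fb=0
110: 00011000 → 0, fb=1
111: 00110001 → 0, fb=0
112: 01100010 → 0, fb=1
113: 11000101 → 1, fb=0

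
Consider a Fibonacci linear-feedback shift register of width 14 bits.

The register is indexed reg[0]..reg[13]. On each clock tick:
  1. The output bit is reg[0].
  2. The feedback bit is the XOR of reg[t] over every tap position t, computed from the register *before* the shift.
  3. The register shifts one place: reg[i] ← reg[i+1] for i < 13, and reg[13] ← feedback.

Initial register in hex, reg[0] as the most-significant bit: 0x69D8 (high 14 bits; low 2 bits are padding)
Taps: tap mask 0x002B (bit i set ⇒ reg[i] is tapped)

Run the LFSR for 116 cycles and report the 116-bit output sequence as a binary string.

01101001110110110011111101001101010010000101001001000000101100110100100010011010001110001110001001001001111101101010

k : reg_k → out_k, fb_k
0: 01101001110110 → 0, fb=1
1: 11010011101101 → 1, fb=1
2: 10100111011011 → 1, fb=0
3: 01001110110110 → 0, fb=0
4: 10011101101100 → 1, fb=1
5: 00111011011001 → 0, fb=1
6: 01110110110011 → 0, fb=1
7: 11101101100111 → 1, fb=1
8: 11011011001111 → 1, fb=1
9: 10110110011111 → 1, fb=1
10: 01101100111111 → 0, fb=0
11: 11011001111110 → 1, fb=1
12: 10110011111101 → 1, fb=0
13: 01100111111010 → 0, fb=0
14: 11001111110100 → 1, fb=1
15: 10011111101001 → 1, fb=1
16: 00111111010011 → 0, fb=0
17: 01111110100110 → 0, fb=1
18: 11111101001101 → 1, fb=0
19: 11111010011010 → 1, fb=1
20: 11110100110101 → 1, fb=0
21: 11101001101010 → 1, fb=0
22: 11010011010100 → 1, fb=1
23: 10100110101001 → 1, fb=0
24: 01001101010010 → 0, fb=0
25: 10011010100100 → 1, fb=0
26: 00110101001000 → 0, fb=0
27: 01101010010000 → 0, fb=1
28: 11010100100001 → 1, fb=0
29: 10101001000010 → 1, fb=1
30: 01010010000101 → 0, fb=0
31: 10100100001010 → 1, fb=0
32: 01001000010100 → 0, fb=1
33: 10010000101001 → 1, fb=0
34: 00100001010010 → 0, fb=0
35: 01000010100100 → 0, fb=1
36: 10000101001001 → 1, fb=0
37: 00001010010010 → 0, fb=0
38: 00010100100100 → 0, fb=0
39: 00101001001000 → 0, fb=0
40: 01010010010000 → 0, fb=0
41: 10100100100000 → 1, fb=0
42: 01001001000000 → 0, fb=1
43: 10010010000001 → 1, fb=0
44: 00100100000010 → 0, fb=1
45: 01001000000101 → 0, fb=1
46: 10010000001011 → 1, fb=0
47: 00100000010110 → 0, fb=0
48: 01000000101100 → 0, fb=1
49: 10000001011001 → 1, fb=1
50: 00000010110011 → 0, fb=0
51: 00000101100110 → 0, fb=1
52: 00001011001101 → 0, fb=0
53: 00010110011010 → 0, fb=0
54: 00101100110100 → 0, fb=1
55: 01011001101001 → 0, fb=0
56: 10110011010010 → 1, fb=0
57: 01100110100100 → 0, fb=0
58: 11001101001000 → 1, fb=1
59: 10011010010001 → 1, fb=0
60: 00110100100010 → 0, fb=0
61: 01101001000100 → 0, fb=1
62: 11010010001001 → 1, fb=1
63: 10100100010011 → 1, fb=0
64: 01001000100110 → 0, fb=1
65: 10010001001101 → 1, fb=0
66: 00100010011010 → 0, fb=0
67: 01000100110100 → 0, fb=0
68: 10001001101000 → 1, fb=1
69: 00010011010001 → 0, fb=1
70: 00100110100011 → 0, fb=1
71: 01001101000111 → 0, fb=0
72: 10011010001110 → 1, fb=0
73: 00110100011100 → 0, fb=0
74: 01101000111000 → 0, fb=1
75: 11010001110001 → 1, fb=1
76: 10100011100011 → 1, fb=1
77: 01000111000111 → 0, fb=0
78: 10001110001110 → 1, fb=0
79: 00011100011100 → 0, fb=0
80: 00111000111000 → 0, fb=1
81: 01110001110001 → 0, fb=0
82: 11100011100010 → 1, fb=0
83: 11000111000100 → 1, fb=1
84: 10001110001001 → 1, fb=0
85: 00011100010010 → 0, fb=0
86: 00111000100100 → 0, fb=1
87: 01110001001001 → 0, fb=0
88: 11100010010010 → 1, fb=0
89: 11000100100100 → 1, fb=1
90: 10001001001001 → 1, fb=1
91: 00010010010011 → 0, fb=1
92: 00100100100111 → 0, fb=1
93: 01001001001111 → 0, fb=1
94: 10010010011111 → 1, fb=0
95: 00100100111110 → 0, fb=1
96: 01001001111101 → 0, fb=1
97: 10010011111011 → 1, fb=0
98: 00100111110110 → 0, fb=1
99: 01001111101101 → 0, fb=0
100: 10011111011010 → 1, fb=1
101: 00111110110101 → 0, fb=0
102: 01111101101010 → 0, fb=1
103: 11111011010101 → 1, fb=1
104: 11110110101011 → 1, fb=0
105: 11101101010110 → 1, fb=1
106: 11011010101101 → 1, fb=1
107: 10110101011011 → 1, fb=1
108: 01101010110111 → 0, fb=1
109: 11010101101111 → 1, fb=0
110: 10101011011110 → 1, fb=1
111: 01010110111101 → 0, fb=1
112: 10101101111011 → 1, fb=0
113: 01011011110110 → 0, fb=0
114: 10110111101100 → 1, fb=1
115: 01101111011001 → 0, fb=0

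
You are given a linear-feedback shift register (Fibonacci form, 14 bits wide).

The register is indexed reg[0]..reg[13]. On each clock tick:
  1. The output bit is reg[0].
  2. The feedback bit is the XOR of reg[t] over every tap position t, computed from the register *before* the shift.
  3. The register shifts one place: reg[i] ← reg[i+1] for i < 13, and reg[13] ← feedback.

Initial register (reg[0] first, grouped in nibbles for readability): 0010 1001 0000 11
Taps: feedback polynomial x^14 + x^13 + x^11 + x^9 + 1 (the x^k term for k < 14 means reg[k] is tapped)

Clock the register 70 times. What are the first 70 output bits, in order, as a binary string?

k : reg_k → out_k, fb_k
0: 00101001000011 → 0, fb=1
1: 01010010000111 → 0, fb=0
2: 10100100001110 → 1, fb=0
3: 01001000011100 → 0, fb=0
4: 10010000111000 → 1, fb=0
5: 00100001110000 → 0, fb=1
6: 01000011100001 → 0, fb=1
7: 10000111000011 → 1, fb=0
8: 00001110000110 → 0, fb=1
9: 00011100001101 → 0, fb=0
10: 00111000011010 → 0, fb=1
11: 01110000110101 → 0, fb=1
12: 11100001101011 → 1, fb=0
13: 11000011010110 → 1, fb=1
14: 10000110101101 → 1, fb=1
15: 00001101011011 → 0, fb=0
16: 00011010110110 → 0, fb=0
17: 00110101101100 → 0, fb=1
18: 01101011011001 → 0, fb=0
19: 11010110110010 → 1, fb=0
20: 10101101100100 → 1, fb=0
21: 01011011001000 → 0, fb=0
22: 10110110010000 → 1, fb=0
23: 01101100100000 → 0, fb=0
24: 11011001000000 → 1, fb=1
25: 10110010000001 → 1, fb=0
26: 01100100000010 → 0, fb=0
27: 11001000000100 → 1, fb=0
28: 10010000001000 → 1, fb=1
29: 00100000010001 → 0, fb=0
30: 01000000100010 → 0, fb=0
31: 10000001000100 → 1, fb=0
32: 00000010001000 → 0, fb=0
33: 00000100010000 → 0, fb=1
34: 00001000100001 → 0, fb=1
35: 00010001000011 → 0, fb=1
36: 00100010000111 → 0, fb=0
37: 01000100001110 → 0, fb=1
38: 10001000011101 → 1, fb=0
39: 00010000111010 → 0, fb=1
40: 00100001110101 → 0, fb=1
41: 01000011101011 → 0, fb=1
42: 10000111010111 → 1, fb=0
43: 00001110101110 → 0, fb=1
44: 00011101011101 → 0, fb=1
45: 00111010111011 → 0, fb=0
46: 01110101110110 → 0, fb=0
47: 11101011101100 → 1, fb=0
48: 11010111011000 → 1, fb=0
49: 10101110110000 → 1, fb=0
50: 01011101100000 → 0, fb=0
51: 10111011000000 → 1, fb=1
52: 01110110000001 → 0, fb=1
53: 11101100000011 → 1, fb=0
54: 11011000000110 → 1, fb=0
55: 10110000001100 → 1, fb=0
56: 01100000011000 → 0, fb=1
57: 11000000110001 → 1, fb=1
58: 10000001100011 → 1, fb=0
59: 00000011000110 → 0, fb=1
60: 00000110001101 → 0, fb=0
61: 00001100011010 → 0, fb=1
62: 00011000110101 → 0, fb=1
63: 00110001101011 → 0, fb=1
64: 01100011010111 → 0, fb=1
65: 11000110101111 → 1, fb=1
66: 10001101011111 → 1, fb=0
67: 00011010111110 → 0, fb=0
68: 00110101111100 → 0, fb=0
69: 01101011111000 → 0, fb=1

0010100100001110000110101101100100000010001000011101011101100000011000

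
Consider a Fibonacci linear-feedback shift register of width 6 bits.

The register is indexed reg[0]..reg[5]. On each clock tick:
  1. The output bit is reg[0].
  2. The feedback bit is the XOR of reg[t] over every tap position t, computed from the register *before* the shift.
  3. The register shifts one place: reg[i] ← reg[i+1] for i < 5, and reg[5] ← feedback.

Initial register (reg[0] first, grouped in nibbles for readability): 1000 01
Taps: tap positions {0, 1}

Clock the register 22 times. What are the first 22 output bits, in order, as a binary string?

step | reg (before) | out | fb
   0 | 100001 | 1 | 1
   1 | 000011 | 0 | 0
   2 | 000110 | 0 | 0
   3 | 001100 | 0 | 0
   4 | 011000 | 0 | 1
   5 | 110001 | 1 | 0
   6 | 100010 | 1 | 1
   7 | 000101 | 0 | 0
   8 | 001010 | 0 | 0
   9 | 010100 | 0 | 1
  10 | 101001 | 1 | 1
  11 | 010011 | 0 | 1
  12 | 100111 | 1 | 1
  13 | 001111 | 0 | 0
  14 | 011110 | 0 | 1
  15 | 111101 | 1 | 0
  16 | 111010 | 1 | 0
  17 | 110100 | 1 | 0
  18 | 101000 | 1 | 1
  19 | 010001 | 0 | 1
  20 | 100011 | 1 | 1
  21 | 000111 | 0 | 0

1000011000101001111010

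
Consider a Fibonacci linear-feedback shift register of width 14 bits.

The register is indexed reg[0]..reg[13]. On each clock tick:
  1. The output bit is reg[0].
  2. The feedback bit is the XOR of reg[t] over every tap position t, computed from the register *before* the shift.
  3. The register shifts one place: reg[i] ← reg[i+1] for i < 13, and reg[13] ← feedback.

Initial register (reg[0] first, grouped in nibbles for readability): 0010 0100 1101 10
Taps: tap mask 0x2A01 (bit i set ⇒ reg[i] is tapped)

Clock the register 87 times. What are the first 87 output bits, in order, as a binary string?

001001001101100110110000101001011001011101111100001011100111011010010101011010000001101

k : reg_k → out_k, fb_k
0: 00100100110110 → 0, fb=0
1: 01001001101100 → 0, fb=1
2: 10010011011001 → 1, fb=1
3: 00100110110011 → 0, fb=0
4: 01001101100110 → 0, fb=1
5: 10011011001101 → 1, fb=1
6: 00110110011011 → 0, fb=0
7: 01101100110110 → 0, fb=0
8: 11011001101100 → 1, fb=0
9: 10110011011000 → 1, fb=0
10: 01100110110000 → 0, fb=1
11: 11001101100001 → 1, fb=0
12: 10011011000010 → 1, fb=1
13: 00110110000101 → 0, fb=0
14: 01101100001010 → 0, fb=0
15: 11011000010100 → 1, fb=1
16: 10110000101001 → 1, fb=0
17: 01100001010010 → 0, fb=1
18: 11000010100101 → 1, fb=1
19: 10000101001011 → 1, fb=0
20: 00001010010110 → 0, fb=0
21: 00010100101100 → 0, fb=1
22: 00101001011001 → 0, fb=0
23: 01010010110010 → 0, fb=1
24: 10100101100101 → 1, fb=1
25: 01001011001011 → 0, fb=1
26: 10010110010111 → 1, fb=0
27: 00101100101110 → 0, fb=1
28: 01011001011101 → 0, fb=1
29: 10110010111011 → 1, fb=1
30: 01100101110111 → 0, fb=1
31: 11001011101111 → 1, fb=1
32: 10010111011111 → 1, fb=0
33: 00101110111110 → 0, fb=0
34: 01011101111100 → 0, fb=0
35: 10111011111000 → 1, fb=0
36: 01110111110000 → 0, fb=1
37: 11101111100001 → 1, fb=0
38: 11011111000010 → 1, fb=1
39: 10111110000101 → 1, fb=1
40: 01111100001011 → 0, fb=1
41: 11111000010111 → 1, fb=0
42: 11110000101110 → 1, fb=0
43: 11100001011100 → 1, fb=1
44: 11000010111001 → 1, fb=1
45: 10000101110011 → 1, fb=1
46: 00001011100111 → 0, fb=0
47: 00010111001110 → 0, fb=1
48: 00101110011101 → 0, fb=1
49: 01011100111011 → 0, fb=0
50: 10111001110110 → 1, fb=1
51: 01110011101101 → 0, fb=0
52: 11100111011010 → 1, fb=0
53: 11001110110100 → 1, fb=1
54: 10011101101001 → 1, fb=0
55: 00111011010010 → 0, fb=1
56: 01110110100101 → 0, fb=0
57: 11101101001010 → 1, fb=1
58: 11011010010101 → 1, fb=0
59: 10110100101010 → 1, fb=1
60: 01101001010101 → 0, fb=1
61: 11010010101011 → 1, fb=0
62: 10100101010110 → 1, fb=1
63: 01001010101101 → 0, fb=0
64: 10010101011010 → 1, fb=0
65: 00101010110100 → 0, fb=0
66: 01010101101000 → 0, fb=0
67: 10101011010000 → 1, fb=0
68: 01010110100000 → 0, fb=0
69: 10101101000000 → 1, fb=1
70: 01011010000001 → 0, fb=1
71: 10110100000011 → 1, fb=0
72: 01101000000110 → 0, fb=1
73: 11010000001101 → 1, fb=1
74: 10100000011011 → 1, fb=1
75: 01000000110111 → 0, fb=1
76: 10000001101111 → 1, fb=1
77: 00000011011111 → 0, fb=1
78: 00000110111111 → 0, fb=1
79: 00001101111111 → 0, fb=1
80: 00011011111111 → 0, fb=1
81: 00110111111111 → 0, fb=1
82: 01101111111111 → 0, fb=1
83: 11011111111111 → 1, fb=0
84: 10111111111110 → 1, fb=1
85: 01111111111101 → 0, fb=1
86: 11111111111011 → 1, fb=1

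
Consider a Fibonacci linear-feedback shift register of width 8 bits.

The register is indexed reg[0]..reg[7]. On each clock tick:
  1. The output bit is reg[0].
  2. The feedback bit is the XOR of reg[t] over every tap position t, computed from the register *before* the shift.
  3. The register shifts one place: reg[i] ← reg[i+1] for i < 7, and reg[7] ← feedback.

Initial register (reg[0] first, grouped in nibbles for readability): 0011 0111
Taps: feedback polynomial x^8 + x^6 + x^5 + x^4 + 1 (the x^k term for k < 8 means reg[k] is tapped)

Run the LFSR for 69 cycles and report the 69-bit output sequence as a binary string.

001101110111001010100101000100101101000110011100111100011011000010001

k : reg_k → out_k, fb_k
0: 00110111 → 0, fb=0
1: 01101110 → 0, fb=1
2: 11011101 → 1, fb=1
3: 10111011 → 1, fb=1
4: 01110111 → 0, fb=0
5: 11101110 → 1, fb=0
6: 11011100 → 1, fb=1
7: 10111001 → 1, fb=0
8: 01110010 → 0, fb=1
9: 11100101 → 1, fb=0
10: 11001010 → 1, fb=1
11: 10010101 → 1, fb=0
12: 00101010 → 0, fb=0
13: 01010100 → 0, fb=1
14: 10101001 → 1, fb=0
15: 01010010 → 0, fb=1
16: 10100101 → 1, fb=0
17: 01001010 → 0, fb=0
18: 10010100 → 1, fb=0
19: 00101000 → 0, fb=1
20: 01010001 → 0, fb=0
21: 10100010 → 1, fb=0
22: 01000100 → 0, fb=1
23: 10001001 → 1, fb=0
24: 00010010 → 0, fb=1
25: 00100101 → 0, fb=1
26: 01001011 → 0, fb=0
27: 10010110 → 1, fb=1
28: 00101101 → 0, fb=0
29: 01011010 → 0, fb=0
30: 10110100 → 1, fb=0
31: 01101000 → 0, fb=1
32: 11010001 → 1, fb=1
33: 10100011 → 1, fb=0
34: 01000110 → 0, fb=0
35: 10001100 → 1, fb=1
36: 00011001 → 0, fb=1
37: 00110011 → 0, fb=1
38: 01100111 → 0, fb=0
39: 11001110 → 1, fb=0
40: 10011100 → 1, fb=1
41: 00111001 → 0, fb=1
42: 01110011 → 0, fb=1
43: 11100111 → 1, fb=1
44: 11001111 → 1, fb=0
45: 10011110 → 1, fb=0
46: 00111100 → 0, fb=0
47: 01111000 → 0, fb=1
48: 11110001 → 1, fb=1
49: 11100011 → 1, fb=0
50: 11000110 → 1, fb=1
51: 10001101 → 1, fb=1
52: 00011011 → 0, fb=0
53: 00110110 → 0, fb=0
54: 01101100 → 0, fb=0
55: 11011000 → 1, fb=0
56: 10110000 → 1, fb=1
57: 01100001 → 0, fb=0
58: 11000010 → 1, fb=0
59: 10000100 → 1, fb=0
60: 00001000 → 0, fb=1
61: 00010001 → 0, fb=0
62: 00100010 → 0, fb=1
63: 01000101 → 0, fb=1
64: 10001011 → 1, fb=1
65: 00010111 → 0, fb=0
66: 00101110 → 0, fb=1
67: 01011101 → 0, fb=0
68: 10111010 → 1, fb=1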